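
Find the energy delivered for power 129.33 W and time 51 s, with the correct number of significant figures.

energy delivered = 129.33 W × 51 s = 6595.83 J.
129.33 has 5 significant figures; 51 has 2.
Division/multiplication keeps the fewest: 2 significant figures.
Rounded: 6.6 × 10^3 J.

6.6 × 10^3 J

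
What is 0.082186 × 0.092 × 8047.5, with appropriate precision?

61

0.082186 × 0.092 × 8047.5 = 60.84804882
Multiplication/division keeps the fewest significant figures: 0.082186 → 5 s.f., 0.092 → 2 s.f., 8047.5 → 5 s.f.; limit is 2.
Rounded to 2 significant figures: 61.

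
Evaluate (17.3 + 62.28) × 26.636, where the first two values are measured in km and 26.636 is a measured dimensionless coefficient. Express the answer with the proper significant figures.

17.3 km + 62.28 km = 79.58 km; the sum is limited to 1 decimal place (3 s.f.).
Carrying full precision, 79.58 × 26.636 = 2119.69288 km; 26.636 has 5 s.f., so the result keeps min(3, 5) = 3 s.f.
Rounded to 3 significant figures: 2.12 × 10^3 km.

2.12 × 10^3 km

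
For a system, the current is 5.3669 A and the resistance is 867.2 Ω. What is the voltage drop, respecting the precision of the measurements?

voltage drop = 5.3669 A × 867.2 Ω = 4654.17568 V.
5.3669 has 5 significant figures; 867.2 has 4.
Division/multiplication keeps the fewest: 4 significant figures.
Rounded: 4654 V.

4654 V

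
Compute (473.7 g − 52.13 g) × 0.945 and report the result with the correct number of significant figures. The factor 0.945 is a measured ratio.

473.7 g − 52.13 g = 421.57 g; the difference is limited to 1 decimal place (4 s.f.).
Carrying full precision, 421.57 × 0.945 = 398.38365 g; 0.945 has 3 s.f., so the result keeps min(4, 3) = 3 s.f.
Rounded to 3 significant figures: 398 g.

398 g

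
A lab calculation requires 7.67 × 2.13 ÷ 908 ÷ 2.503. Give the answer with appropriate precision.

0.00719

7.67 × 2.13 ÷ 908 ÷ 2.503 = 0.0071883343512…
Multiplication/division keeps the fewest significant figures: 7.67 → 3 s.f., 2.13 → 3 s.f., 908 → 3 s.f., 2.503 → 4 s.f.; limit is 3.
Rounded to 3 significant figures: 0.00719.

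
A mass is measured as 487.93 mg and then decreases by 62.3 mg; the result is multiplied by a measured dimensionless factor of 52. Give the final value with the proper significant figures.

2.2 × 10^4 mg

487.93 mg − 62.3 mg = 425.63 mg; the difference is limited to 1 decimal place (4 s.f.).
Carrying full precision, 425.63 × 52 = 22132.76 mg; 52 has 2 s.f., so the result keeps min(4, 2) = 2 s.f.
Rounded to 2 significant figures: 2.2 × 10^4 mg.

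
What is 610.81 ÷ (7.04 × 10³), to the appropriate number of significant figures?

610.81 ÷ (7.04 × 10³) = 0.0867627840909…
Multiplication/division keeps the fewest significant figures: 610.81 → 5 s.f., 7.04 × 10³ → 3 s.f.; limit is 3.
Rounded to 3 significant figures: 0.0868.

0.0868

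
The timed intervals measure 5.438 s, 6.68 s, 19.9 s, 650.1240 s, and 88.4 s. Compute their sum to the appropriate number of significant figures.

770.5 s

5.438 s + 6.68 s + 19.9 s + 650.1240 s + 88.4 s = 770.5420 s.
Addition/subtraction keeps the fewest decimal places: 5.438 → 3 decimal places, 6.68 → 2 decimal places, 19.9 → 1 decimal place, 650.1240 → 4 decimal places, 88.4 → 1 decimal place; limit is 1.
Rounded to 1 decimal place: 770.5 s.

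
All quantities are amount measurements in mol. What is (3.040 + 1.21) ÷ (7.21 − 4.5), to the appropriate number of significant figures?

1.6

3.040 + 1.21 = 4.250, limited to 2 d.p. → 3 s.f.; 7.21 − 4.5 = 2.71, limited to 1 d.p. → 2 s.f.
Carrying full precision, 4.250 ÷ 2.71 = 1.56826568266…; keep min(3, 2) = 2 s.f.
Rounded to 2 significant figures: 1.6.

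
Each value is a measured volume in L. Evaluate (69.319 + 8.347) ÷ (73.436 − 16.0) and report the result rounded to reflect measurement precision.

1.35

69.319 + 8.347 = 77.666, limited to 3 d.p. → 5 s.f.; 73.436 − 16.0 = 57.436, limited to 1 d.p. → 3 s.f.
Carrying full precision, 77.666 ÷ 57.436 = 1.35221812104…; keep min(5, 3) = 3 s.f.
Rounded to 3 significant figures: 1.35.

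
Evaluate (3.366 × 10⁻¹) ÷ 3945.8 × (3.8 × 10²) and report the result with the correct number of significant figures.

(3.366 × 10⁻¹) ÷ 3945.8 × (3.8 × 10²) = 0.0324162400527…
Multiplication/division keeps the fewest significant figures: 3.366 × 10⁻¹ → 4 s.f., 3945.8 → 5 s.f., 3.8 × 10² → 2 s.f.; limit is 2.
Rounded to 2 significant figures: 0.032.

0.032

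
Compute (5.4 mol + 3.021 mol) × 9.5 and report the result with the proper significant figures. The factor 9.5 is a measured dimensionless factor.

80. mol

5.4 mol + 3.021 mol = 8.421 mol; the sum is limited to 1 decimal place (2 s.f.).
Carrying full precision, 8.421 × 9.5 = 79.9995 mol; 9.5 has 2 s.f., so the result keeps min(2, 2) = 2 s.f.
Rounded to 2 significant figures: 80. mol.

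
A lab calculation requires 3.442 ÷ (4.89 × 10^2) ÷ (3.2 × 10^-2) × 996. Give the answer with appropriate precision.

3.442 ÷ (4.89 × 10^2) ÷ (3.2 × 10^-2) × 996 = 219.084355828…
Multiplication/division keeps the fewest significant figures: 3.442 → 4 s.f., 4.89 × 10^2 → 3 s.f., 3.2 × 10^-2 → 2 s.f., 996 → 3 s.f.; limit is 2.
Rounded to 2 significant figures: 2.2 × 10^2.

2.2 × 10^2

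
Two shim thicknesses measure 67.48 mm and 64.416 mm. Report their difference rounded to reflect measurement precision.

67.48 mm − 64.416 mm = 3.064 mm.
Addition/subtraction keeps the fewest decimal places: 67.48 → 2 decimal places, 64.416 → 3 decimal places; limit is 2.
Rounded to 2 decimal places: 3.06 mm.

3.06 mm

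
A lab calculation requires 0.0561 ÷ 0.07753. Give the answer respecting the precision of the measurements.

0.724

0.0561 ÷ 0.07753 = 0.723590868051…
Multiplication/division keeps the fewest significant figures: 0.0561 → 3 s.f., 0.07753 → 4 s.f.; limit is 3.
Rounded to 3 significant figures: 0.724.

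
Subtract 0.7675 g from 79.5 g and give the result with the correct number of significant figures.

78.7 g

79.5 g − 0.7675 g = 78.7325 g.
Addition/subtraction keeps the fewest decimal places: 79.5 → 1 decimal place, 0.7675 → 4 decimal places; limit is 1.
Rounded to 1 decimal place: 78.7 g.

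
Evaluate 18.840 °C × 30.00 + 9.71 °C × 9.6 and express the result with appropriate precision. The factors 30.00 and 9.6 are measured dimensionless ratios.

658 °C

18.840 × 30.00 = 565.2 → 565.2 °C (4 s.f., last digit at the 10^-1 place).
9.71 × 9.6 = 93.216 → 93 °C (2 s.f., last digit at the 10^0 place).
Sum: 658.416 °C; keep the coarser place, 10^0.
Result: 658 °C.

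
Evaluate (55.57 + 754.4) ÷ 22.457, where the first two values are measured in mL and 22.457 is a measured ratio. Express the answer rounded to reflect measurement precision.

36.07 mL

55.57 mL + 754.4 mL = 809.97 mL; the sum is limited to 1 decimal place (4 s.f.).
Carrying full precision, 809.97 ÷ 22.457 = 36.0675958498… mL; 22.457 has 5 s.f., so the result keeps min(4, 5) = 4 s.f.
Rounded to 4 significant figures: 36.07 mL.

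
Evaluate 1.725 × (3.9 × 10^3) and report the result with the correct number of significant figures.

6.7 × 10^3

1.725 × (3.9 × 10^3) = 6727.5
Multiplication/division keeps the fewest significant figures: 1.725 → 4 s.f., 3.9 × 10^3 → 2 s.f.; limit is 2.
Rounded to 2 significant figures: 6.7 × 10^3.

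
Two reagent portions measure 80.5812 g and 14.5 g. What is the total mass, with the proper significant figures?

80.5812 g + 14.5 g = 95.0812 g.
Addition/subtraction keeps the fewest decimal places: 80.5812 → 4 decimal places, 14.5 → 1 decimal place; limit is 1.
Rounded to 1 decimal place: 95.1 g.

95.1 g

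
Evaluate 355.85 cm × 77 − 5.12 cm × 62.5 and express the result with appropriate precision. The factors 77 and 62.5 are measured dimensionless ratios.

2.7 × 10^4 cm

355.85 × 77 = 27400.45 → 2.7 × 10^4 cm (2 s.f., last digit at the 10^3 place).
5.12 × 62.5 = 320 → 320. cm (3 s.f., last digit at the 10^0 place).
Difference: 27080.45 cm; keep the coarser place, 10^3.
Result: 2.7 × 10^4 cm.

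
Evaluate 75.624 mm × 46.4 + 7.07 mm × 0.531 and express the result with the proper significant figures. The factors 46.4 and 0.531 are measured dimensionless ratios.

3.51 × 10³ mm

75.624 × 46.4 = 3508.9536 → 3.51 × 10³ mm (3 s.f., last digit at the 10^1 place).
7.07 × 0.531 = 3.75417 → 3.75 mm (3 s.f., last digit at the 10^-2 place).
Sum: 3512.70777 mm; keep the coarser place, 10^1.
Result: 3.51 × 10³ mm.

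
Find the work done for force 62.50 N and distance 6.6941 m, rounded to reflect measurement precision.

418.4 J

work done = 62.50 N × 6.6941 m = 418.38125 J.
62.50 has 4 significant figures; 6.6941 has 5.
Division/multiplication keeps the fewest: 4 significant figures.
Rounded: 418.4 J.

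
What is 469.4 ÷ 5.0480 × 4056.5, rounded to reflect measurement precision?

3.772 × 10⁵

469.4 ÷ 5.0480 × 4056.5 = 377203.070523…
Multiplication/division keeps the fewest significant figures: 469.4 → 4 s.f., 5.0480 → 5 s.f., 4056.5 → 5 s.f.; limit is 4.
Rounded to 4 significant figures: 3.772 × 10⁵.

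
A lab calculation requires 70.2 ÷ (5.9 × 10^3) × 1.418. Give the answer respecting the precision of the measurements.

70.2 ÷ (5.9 × 10^3) × 1.418 = 0.0168717966102…
Multiplication/division keeps the fewest significant figures: 70.2 → 3 s.f., 5.9 × 10^3 → 2 s.f., 1.418 → 4 s.f.; limit is 2.
Rounded to 2 significant figures: 0.017.

0.017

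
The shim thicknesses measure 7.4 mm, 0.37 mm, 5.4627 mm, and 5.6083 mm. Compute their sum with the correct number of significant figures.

7.4 mm + 0.37 mm + 5.4627 mm + 5.6083 mm = 18.8410 mm.
Addition/subtraction keeps the fewest decimal places: 7.4 → 1 decimal place, 0.37 → 2 decimal places, 5.4627 → 4 decimal places, 5.6083 → 4 decimal places; limit is 1.
Rounded to 1 decimal place: 18.8 mm.

18.8 mm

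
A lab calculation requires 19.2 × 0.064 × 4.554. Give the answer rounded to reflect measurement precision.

5.6

19.2 × 0.064 × 4.554 = 5.5959552
Multiplication/division keeps the fewest significant figures: 19.2 → 3 s.f., 0.064 → 2 s.f., 4.554 → 4 s.f.; limit is 2.
Rounded to 2 significant figures: 5.6.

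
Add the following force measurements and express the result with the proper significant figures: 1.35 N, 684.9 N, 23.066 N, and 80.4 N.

1.35 N + 684.9 N + 23.066 N + 80.4 N = 789.716 N.
Addition/subtraction keeps the fewest decimal places: 1.35 → 2 decimal places, 684.9 → 1 decimal place, 23.066 → 3 decimal places, 80.4 → 1 decimal place; limit is 1.
Rounded to 1 decimal place: 7.897 × 10^2 N.

7.897 × 10^2 N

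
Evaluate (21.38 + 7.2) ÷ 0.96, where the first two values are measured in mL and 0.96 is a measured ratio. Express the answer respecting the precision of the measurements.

3.0 × 10¹ mL

21.38 mL + 7.2 mL = 28.58 mL; the sum is limited to 1 decimal place (3 s.f.).
Carrying full precision, 28.58 ÷ 0.96 = 29.7708333333… mL; 0.96 has 2 s.f., so the result keeps min(3, 2) = 2 s.f.
Rounded to 2 significant figures: 3.0 × 10¹ mL.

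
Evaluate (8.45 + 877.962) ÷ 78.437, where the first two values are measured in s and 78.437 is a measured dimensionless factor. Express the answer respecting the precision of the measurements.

11.301 s

8.45 s + 877.962 s = 886.412 s; the sum is limited to 2 decimal places (5 s.f.).
Carrying full precision, 886.412 ÷ 78.437 = 11.3009421574… s; 78.437 has 5 s.f., so the result keeps min(5, 5) = 5 s.f.
Rounded to 5 significant figures: 11.301 s.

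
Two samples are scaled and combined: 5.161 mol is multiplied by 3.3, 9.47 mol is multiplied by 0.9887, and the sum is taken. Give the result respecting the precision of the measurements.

5.161 × 3.3 = 17.0313 → 17 mol (2 s.f., last digit at the 10^0 place).
9.47 × 0.9887 = 9.362989 → 9.36 mol (3 s.f., last digit at the 10^-2 place).
Sum: 26.394289 mol; keep the coarser place, 10^0.
Result: 26 mol.

26 mol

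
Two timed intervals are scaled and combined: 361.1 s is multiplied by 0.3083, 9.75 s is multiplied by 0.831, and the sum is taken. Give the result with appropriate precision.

361.1 × 0.3083 = 111.32713 → 111.3 s (4 s.f., last digit at the 10^-1 place).
9.75 × 0.831 = 8.10225 → 8.10 s (3 s.f., last digit at the 10^-2 place).
Sum: 119.42938 s; keep the coarser place, 10^-1.
Result: 119.4 s.

119.4 s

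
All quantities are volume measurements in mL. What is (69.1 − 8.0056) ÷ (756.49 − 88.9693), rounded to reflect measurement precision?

69.1 − 8.0056 = 61.0944, limited to 1 d.p. → 3 s.f.; 756.49 − 88.9693 = 667.5207, limited to 2 d.p. → 5 s.f.
Carrying full precision, 61.0944 ÷ 667.5207 = 0.0915243527279…; keep min(3, 5) = 3 s.f.
Rounded to 3 significant figures: 9.15 × 10^-2.

9.15 × 10^-2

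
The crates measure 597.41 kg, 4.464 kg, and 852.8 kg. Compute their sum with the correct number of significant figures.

1454.7 kg

597.41 kg + 4.464 kg + 852.8 kg = 1454.674 kg.
Addition/subtraction keeps the fewest decimal places: 597.41 → 2 decimal places, 4.464 → 3 decimal places, 852.8 → 1 decimal place; limit is 1.
Rounded to 1 decimal place: 1454.7 kg.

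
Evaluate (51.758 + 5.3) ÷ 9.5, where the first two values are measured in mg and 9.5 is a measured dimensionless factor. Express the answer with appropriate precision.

6.0 mg

51.758 mg + 5.3 mg = 57.058 mg; the sum is limited to 1 decimal place (3 s.f.).
Carrying full precision, 57.058 ÷ 9.5 = 6.00610526316… mg; 9.5 has 2 s.f., so the result keeps min(3, 2) = 2 s.f.
Rounded to 2 significant figures: 6.0 mg.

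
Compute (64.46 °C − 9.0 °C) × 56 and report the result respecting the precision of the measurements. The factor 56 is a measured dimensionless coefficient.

3.1 × 10^3 °C

64.46 °C − 9.0 °C = 55.46 °C; the difference is limited to 1 decimal place (3 s.f.).
Carrying full precision, 55.46 × 56 = 3105.76 °C; 56 has 2 s.f., so the result keeps min(3, 2) = 2 s.f.
Rounded to 2 significant figures: 3.1 × 10^3 °C.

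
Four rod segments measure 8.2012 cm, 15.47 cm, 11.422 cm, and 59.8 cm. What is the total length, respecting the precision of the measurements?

94.9 cm

8.2012 cm + 15.47 cm + 11.422 cm + 59.8 cm = 94.8932 cm.
Addition/subtraction keeps the fewest decimal places: 8.2012 → 4 decimal places, 15.47 → 2 decimal places, 11.422 → 3 decimal places, 59.8 → 1 decimal place; limit is 1.
Rounded to 1 decimal place: 94.9 cm.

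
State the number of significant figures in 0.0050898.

5

0.0050898: leading zeros are not significant; zeros between nonzero digits are significant.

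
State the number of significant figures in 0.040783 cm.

0.040783: leading zeros are not significant; zeros between nonzero digits are significant.

5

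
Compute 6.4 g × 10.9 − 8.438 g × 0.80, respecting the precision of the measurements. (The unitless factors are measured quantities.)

63 g

6.4 × 10.9 = 69.76 → 70. g (2 s.f., last digit at the 10^0 place).
8.438 × 0.80 = 6.7504 → 6.8 g (2 s.f., last digit at the 10^-1 place).
Difference: 63.0096 g; keep the coarser place, 10^0.
Result: 63 g.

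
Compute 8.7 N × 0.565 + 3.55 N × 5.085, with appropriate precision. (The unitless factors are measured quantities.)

23.0 N

8.7 × 0.565 = 4.9155 → 4.9 N (2 s.f., last digit at the 10^-1 place).
3.55 × 5.085 = 18.05175 → 18.1 N (3 s.f., last digit at the 10^-1 place).
Sum: 22.96725 N; keep the coarser place, 10^-1.
Result: 23.0 N.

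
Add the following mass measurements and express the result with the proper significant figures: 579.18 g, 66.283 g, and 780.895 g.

579.18 g + 66.283 g + 780.895 g = 1426.358 g.
Addition/subtraction keeps the fewest decimal places: 579.18 → 2 decimal places, 66.283 → 3 decimal places, 780.895 → 3 decimal places; limit is 2.
Rounded to 2 decimal places: 1426.36 g.

1426.36 g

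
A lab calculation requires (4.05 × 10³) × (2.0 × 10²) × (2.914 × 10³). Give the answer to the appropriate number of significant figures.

(4.05 × 10³) × (2.0 × 10²) × (2.914 × 10³) = 2.36034 × 10^9
Multiplication/division keeps the fewest significant figures: 4.05 × 10³ → 3 s.f., 2.0 × 10² → 2 s.f., 2.914 × 10³ → 4 s.f.; limit is 2.
Rounded to 2 significant figures: 2.4 × 10⁹.

2.4 × 10⁹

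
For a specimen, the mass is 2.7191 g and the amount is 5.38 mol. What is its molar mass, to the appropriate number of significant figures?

molar mass = 2.7191 g ÷ 5.38 mol = 0.505408921933… g/mol.
2.7191 has 5 significant figures; 5.38 has 3.
Division/multiplication keeps the fewest: 3 significant figures.
Rounded: 0.505 g/mol.

0.505 g/mol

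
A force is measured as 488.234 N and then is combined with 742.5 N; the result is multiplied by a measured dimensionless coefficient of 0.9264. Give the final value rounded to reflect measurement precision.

488.234 N + 742.5 N = 1230.734 N; the sum is limited to 1 decimal place (5 s.f.).
Carrying full precision, 1230.734 × 0.9264 = 1140.1519776 N; 0.9264 has 4 s.f., so the result keeps min(5, 4) = 4 s.f.
Rounded to 4 significant figures: 1140. N.

1140. N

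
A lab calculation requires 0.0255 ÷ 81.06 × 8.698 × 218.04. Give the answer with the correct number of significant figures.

0.0255 ÷ 81.06 × 8.698 × 218.04 = 0.59660811695…
Multiplication/division keeps the fewest significant figures: 0.0255 → 3 s.f., 81.06 → 4 s.f., 8.698 → 4 s.f., 218.04 → 5 s.f.; limit is 3.
Rounded to 3 significant figures: 0.597.

0.597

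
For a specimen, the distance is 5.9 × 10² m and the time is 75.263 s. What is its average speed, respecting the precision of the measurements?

7.8 m/s

average speed = 5.9 × 10² m ÷ 75.263 s = 7.83917728499… m/s.
5.9 × 10² has 2 significant figures; 75.263 has 5.
Division/multiplication keeps the fewest: 2 significant figures.
Rounded: 7.8 m/s.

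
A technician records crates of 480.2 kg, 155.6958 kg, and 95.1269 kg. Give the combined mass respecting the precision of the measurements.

731.0 kg

480.2 kg + 155.6958 kg + 95.1269 kg = 731.0227 kg.
Addition/subtraction keeps the fewest decimal places: 480.2 → 1 decimal place, 155.6958 → 4 decimal places, 95.1269 → 4 decimal places; limit is 1.
Rounded to 1 decimal place: 731.0 kg.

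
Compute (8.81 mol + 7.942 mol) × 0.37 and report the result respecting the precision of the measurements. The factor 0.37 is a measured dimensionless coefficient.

8.81 mol + 7.942 mol = 16.752 mol; the sum is limited to 2 decimal places (4 s.f.).
Carrying full precision, 16.752 × 0.37 = 6.19824 mol; 0.37 has 2 s.f., so the result keeps min(4, 2) = 2 s.f.
Rounded to 2 significant figures: 6.2 mol.

6.2 mol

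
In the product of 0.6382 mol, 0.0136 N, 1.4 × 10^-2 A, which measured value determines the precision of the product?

0.6382 mol → 4 s.f.; 0.0136 N → 3 s.f.; 1.4 × 10^-2 A → 2 s.f.
The fewest is 2 significant figures, from 1.4 × 10^-2 A.

1.4 × 10^-2 A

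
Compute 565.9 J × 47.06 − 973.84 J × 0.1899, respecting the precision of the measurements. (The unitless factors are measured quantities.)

2.645 × 10⁴ J

565.9 × 47.06 = 26631.254 → 2.663 × 10⁴ J (4 s.f., last digit at the 10^1 place).
973.84 × 0.1899 = 184.932216 → 1.849 × 10² J (4 s.f., last digit at the 10^-1 place).
Difference: 26446.321784 J; keep the coarser place, 10^1.
Result: 2.645 × 10⁴ J.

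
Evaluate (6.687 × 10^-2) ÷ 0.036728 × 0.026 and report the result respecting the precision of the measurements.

0.047

(6.687 × 10^-2) ÷ 0.036728 × 0.026 = 0.0473377259856…
Multiplication/division keeps the fewest significant figures: 6.687 × 10^-2 → 4 s.f., 0.036728 → 5 s.f., 0.026 → 2 s.f.; limit is 2.
Rounded to 2 significant figures: 0.047.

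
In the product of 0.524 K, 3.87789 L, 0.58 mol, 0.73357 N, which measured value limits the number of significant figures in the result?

0.58 mol

0.524 K → 3 s.f.; 3.87789 L → 6 s.f.; 0.58 mol → 2 s.f.; 0.73357 N → 5 s.f.
The fewest is 2 significant figures, from 0.58 mol.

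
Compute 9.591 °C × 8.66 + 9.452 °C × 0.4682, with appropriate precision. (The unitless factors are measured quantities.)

9.591 × 8.66 = 83.05806 → 83.1 °C (3 s.f., last digit at the 10^-1 place).
9.452 × 0.4682 = 4.4254264 → 4.425 °C (4 s.f., last digit at the 10^-3 place).
Sum: 87.4834864 °C; keep the coarser place, 10^-1.
Result: 87.5 °C.

87.5 °C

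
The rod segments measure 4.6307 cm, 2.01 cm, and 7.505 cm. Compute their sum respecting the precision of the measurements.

14.15 cm

4.6307 cm + 2.01 cm + 7.505 cm = 14.1457 cm.
Addition/subtraction keeps the fewest decimal places: 4.6307 → 4 decimal places, 2.01 → 2 decimal places, 7.505 → 3 decimal places; limit is 2.
Rounded to 2 decimal places: 14.15 cm.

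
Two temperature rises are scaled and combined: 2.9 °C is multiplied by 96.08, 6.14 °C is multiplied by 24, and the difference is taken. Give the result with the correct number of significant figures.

1.3 × 10^2 °C

2.9 × 96.08 = 278.632 → 2.8 × 10^2 °C (2 s.f., last digit at the 10^1 place).
6.14 × 24 = 147.36 → 1.5 × 10^2 °C (2 s.f., last digit at the 10^1 place).
Difference: 131.272 °C; keep the coarser place, 10^1.
Result: 1.3 × 10^2 °C.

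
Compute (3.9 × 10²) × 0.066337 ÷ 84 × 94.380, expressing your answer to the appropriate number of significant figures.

29

(3.9 × 10²) × 0.066337 ÷ 84 × 94.380 = 29.0683995643…
Multiplication/division keeps the fewest significant figures: 3.9 × 10² → 2 s.f., 0.066337 → 5 s.f., 84 → 2 s.f., 94.380 → 5 s.f.; limit is 2.
Rounded to 2 significant figures: 29.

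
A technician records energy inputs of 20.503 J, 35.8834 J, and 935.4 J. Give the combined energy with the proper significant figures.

20.503 J + 35.8834 J + 935.4 J = 991.7864 J.
Addition/subtraction keeps the fewest decimal places: 20.503 → 3 decimal places, 35.8834 → 4 decimal places, 935.4 → 1 decimal place; limit is 1.
Rounded to 1 decimal place: 991.8 J.

991.8 J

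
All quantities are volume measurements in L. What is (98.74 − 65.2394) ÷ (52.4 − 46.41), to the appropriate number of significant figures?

98.74 − 65.2394 = 33.5006, limited to 2 d.p. → 4 s.f.; 52.4 − 46.41 = 5.99, limited to 1 d.p. → 2 s.f.
Carrying full precision, 33.5006 ÷ 5.99 = 5.59275459098…; keep min(4, 2) = 2 s.f.
Rounded to 2 significant figures: 5.6.

5.6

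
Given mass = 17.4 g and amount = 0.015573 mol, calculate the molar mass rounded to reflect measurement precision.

molar mass = 17.4 g ÷ 0.015573 mol = 1117.31843575… g/mol.
17.4 has 3 significant figures; 0.015573 has 5.
Division/multiplication keeps the fewest: 3 significant figures.
Rounded: 1.12 × 10^3 g/mol.

1.12 × 10^3 g/mol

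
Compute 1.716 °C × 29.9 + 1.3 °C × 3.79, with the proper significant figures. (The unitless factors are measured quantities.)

1.716 × 29.9 = 51.3084 → 51.3 °C (3 s.f., last digit at the 10^-1 place).
1.3 × 3.79 = 4.927 → 4.9 °C (2 s.f., last digit at the 10^-1 place).
Sum: 56.2354 °C; keep the coarser place, 10^-1.
Result: 56.2 °C.

56.2 °C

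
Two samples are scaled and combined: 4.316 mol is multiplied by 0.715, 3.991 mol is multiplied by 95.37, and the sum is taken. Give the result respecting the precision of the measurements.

383.7 mol

4.316 × 0.715 = 3.08594 → 3.09 mol (3 s.f., last digit at the 10^-2 place).
3.991 × 95.37 = 380.62167 → 380.6 mol (4 s.f., last digit at the 10^-1 place).
Sum: 383.70761 mol; keep the coarser place, 10^-1.
Result: 383.7 mol.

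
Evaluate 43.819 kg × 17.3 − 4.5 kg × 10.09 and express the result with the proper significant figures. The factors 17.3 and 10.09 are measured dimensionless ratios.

43.819 × 17.3 = 758.0687 → 758 kg (3 s.f., last digit at the 10^0 place).
4.5 × 10.09 = 45.405 → 45 kg (2 s.f., last digit at the 10^0 place).
Difference: 712.6637 kg; keep the coarser place, 10^0.
Result: 713 kg.

713 kg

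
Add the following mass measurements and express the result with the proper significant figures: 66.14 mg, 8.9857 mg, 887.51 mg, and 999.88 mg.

66.14 mg + 8.9857 mg + 887.51 mg + 999.88 mg = 1962.5157 mg.
Addition/subtraction keeps the fewest decimal places: 66.14 → 2 decimal places, 8.9857 → 4 decimal places, 887.51 → 2 decimal places, 999.88 → 2 decimal places; limit is 2.
Rounded to 2 decimal places: 1962.52 mg.

1962.52 mg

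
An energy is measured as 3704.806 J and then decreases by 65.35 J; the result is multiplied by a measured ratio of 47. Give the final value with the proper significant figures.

1.7 × 10^5 J

3704.806 J − 65.35 J = 3639.456 J; the difference is limited to 2 decimal places (6 s.f.).
Carrying full precision, 3639.456 × 47 = 171054.432 J; 47 has 2 s.f., so the result keeps min(6, 2) = 2 s.f.
Rounded to 2 significant figures: 1.7 × 10^5 J.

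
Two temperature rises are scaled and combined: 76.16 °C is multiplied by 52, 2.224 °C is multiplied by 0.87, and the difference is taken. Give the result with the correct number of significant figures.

76.16 × 52 = 3960.32 → 4.0 × 10^3 °C (2 s.f., last digit at the 10^2 place).
2.224 × 0.87 = 1.93488 → 1.9 °C (2 s.f., last digit at the 10^-1 place).
Difference: 3958.38512 °C; keep the coarser place, 10^2.
Result: 4.0 × 10^3 °C.

4.0 × 10^3 °C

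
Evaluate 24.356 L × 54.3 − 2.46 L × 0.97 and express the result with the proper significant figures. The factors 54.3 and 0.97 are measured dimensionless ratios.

1.32 × 10^3 L

24.356 × 54.3 = 1322.5308 → 1.32 × 10^3 L (3 s.f., last digit at the 10^1 place).
2.46 × 0.97 = 2.3862 → 2.4 L (2 s.f., last digit at the 10^-1 place).
Difference: 1320.1446 L; keep the coarser place, 10^1.
Result: 1.32 × 10^3 L.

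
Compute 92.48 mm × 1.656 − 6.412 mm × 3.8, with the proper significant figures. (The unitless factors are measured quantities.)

92.48 × 1.656 = 153.14688 → 153.1 mm (4 s.f., last digit at the 10^-1 place).
6.412 × 3.8 = 24.3656 → 24 mm (2 s.f., last digit at the 10^0 place).
Difference: 128.78128 mm; keep the coarser place, 10^0.
Result: 129 mm.

129 mm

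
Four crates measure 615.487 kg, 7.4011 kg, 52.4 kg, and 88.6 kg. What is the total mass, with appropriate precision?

615.487 kg + 7.4011 kg + 52.4 kg + 88.6 kg = 763.8881 kg.
Addition/subtraction keeps the fewest decimal places: 615.487 → 3 decimal places, 7.4011 → 4 decimal places, 52.4 → 1 decimal place, 88.6 → 1 decimal place; limit is 1.
Rounded to 1 decimal place: 763.9 kg.

763.9 kg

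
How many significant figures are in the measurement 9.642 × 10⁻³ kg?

4

9.642 × 10⁻³: in scientific notation every digit of the coefficient is significant.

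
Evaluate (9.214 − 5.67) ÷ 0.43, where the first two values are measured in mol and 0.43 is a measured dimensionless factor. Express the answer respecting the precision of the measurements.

9.214 mol − 5.67 mol = 3.544 mol; the difference is limited to 2 decimal places (3 s.f.).
Carrying full precision, 3.544 ÷ 0.43 = 8.24186046512… mol; 0.43 has 2 s.f., so the result keeps min(3, 2) = 2 s.f.
Rounded to 2 significant figures: 8.2 mol.

8.2 mol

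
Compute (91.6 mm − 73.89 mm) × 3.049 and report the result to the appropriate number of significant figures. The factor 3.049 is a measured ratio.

91.6 mm − 73.89 mm = 17.71 mm; the difference is limited to 1 decimal place (3 s.f.).
Carrying full precision, 17.71 × 3.049 = 53.99779 mm; 3.049 has 4 s.f., so the result keeps min(3, 4) = 3 s.f.
Rounded to 3 significant figures: 54.0 mm.

54.0 mm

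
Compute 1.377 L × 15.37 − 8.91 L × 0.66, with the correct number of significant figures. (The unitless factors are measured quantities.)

15.3 L

1.377 × 15.37 = 21.16449 → 21.16 L (4 s.f., last digit at the 10^-2 place).
8.91 × 0.66 = 5.8806 → 5.9 L (2 s.f., last digit at the 10^-1 place).
Difference: 15.28389 L; keep the coarser place, 10^-1.
Result: 15.3 L.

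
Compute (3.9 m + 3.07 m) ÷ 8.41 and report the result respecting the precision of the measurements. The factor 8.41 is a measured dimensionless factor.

0.83 m

3.9 m + 3.07 m = 6.97 m; the sum is limited to 1 decimal place (2 s.f.).
Carrying full precision, 6.97 ÷ 8.41 = 0.828775267539… m; 8.41 has 3 s.f., so the result keeps min(2, 3) = 2 s.f.
Rounded to 2 significant figures: 0.83 m.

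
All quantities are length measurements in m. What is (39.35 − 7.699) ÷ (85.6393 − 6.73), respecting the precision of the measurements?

0.4011

39.35 − 7.699 = 31.651, limited to 2 d.p. → 4 s.f.; 85.6393 − 6.73 = 78.9093, limited to 2 d.p. → 4 s.f.
Carrying full precision, 31.651 ÷ 78.9093 = 0.401106080018…; keep min(4, 4) = 4 s.f.
Rounded to 4 significant figures: 0.4011.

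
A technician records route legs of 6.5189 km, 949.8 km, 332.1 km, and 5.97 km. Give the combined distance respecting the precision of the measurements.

1294.4 km

6.5189 km + 949.8 km + 332.1 km + 5.97 km = 1294.3889 km.
Addition/subtraction keeps the fewest decimal places: 6.5189 → 4 decimal places, 949.8 → 1 decimal place, 332.1 → 1 decimal place, 5.97 → 2 decimal places; limit is 1.
Rounded to 1 decimal place: 1294.4 km.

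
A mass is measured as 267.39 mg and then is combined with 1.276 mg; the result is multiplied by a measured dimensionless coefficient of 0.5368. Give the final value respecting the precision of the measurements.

144.2 mg

267.39 mg + 1.276 mg = 268.666 mg; the sum is limited to 2 decimal places (5 s.f.).
Carrying full precision, 268.666 × 0.5368 = 144.2199088 mg; 0.5368 has 4 s.f., so the result keeps min(5, 4) = 4 s.f.
Rounded to 4 significant figures: 144.2 mg.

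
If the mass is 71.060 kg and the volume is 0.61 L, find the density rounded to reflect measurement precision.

density = 71.060 kg ÷ 0.61 L = 116.491803279… kg/L.
71.060 has 5 significant figures; 0.61 has 2.
Division/multiplication keeps the fewest: 2 significant figures.
Rounded: 1.2 × 10^2 kg/L.

1.2 × 10^2 kg/L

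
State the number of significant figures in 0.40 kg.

0.40: leading zeros are not significant; trailing zeros after a decimal point are significant.

2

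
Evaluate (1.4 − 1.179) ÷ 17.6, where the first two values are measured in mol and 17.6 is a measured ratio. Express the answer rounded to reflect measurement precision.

0.01 mol

1.4 mol − 1.179 mol = 0.221 mol; the difference is limited to 1 decimal place (1 s.f.).
Carrying full precision, 0.221 ÷ 17.6 = 0.0125568181818… mol; 17.6 has 3 s.f., so the result keeps min(1, 3) = 1 s.f.
Rounded to 1 significant figure: 0.01 mol.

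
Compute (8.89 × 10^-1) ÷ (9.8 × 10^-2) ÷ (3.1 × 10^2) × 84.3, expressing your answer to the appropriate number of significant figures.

(8.89 × 10^-1) ÷ (9.8 × 10^-2) ÷ (3.1 × 10^2) × 84.3 = 2.46684331797…
Multiplication/division keeps the fewest significant figures: 8.89 × 10^-1 → 3 s.f., 9.8 × 10^-2 → 2 s.f., 3.1 × 10^2 → 2 s.f., 84.3 → 3 s.f.; limit is 2.
Rounded to 2 significant figures: 2.5.

2.5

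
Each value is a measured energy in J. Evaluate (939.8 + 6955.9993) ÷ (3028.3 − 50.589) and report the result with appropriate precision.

939.8 + 6955.9993 = 7895.7993, limited to 1 d.p. → 5 s.f.; 3028.3 − 50.589 = 2977.711, limited to 1 d.p. → 5 s.f.
Carrying full precision, 7895.7993 ÷ 2977.711 = 2.65163385567…; keep min(5, 5) = 5 s.f.
Rounded to 5 significant figures: 2.6516.

2.6516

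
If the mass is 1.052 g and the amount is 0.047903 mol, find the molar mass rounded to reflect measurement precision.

molar mass = 1.052 g ÷ 0.047903 mol = 21.961046281… g/mol.
1.052 has 4 significant figures; 0.047903 has 5.
Division/multiplication keeps the fewest: 4 significant figures.
Rounded: 21.96 g/mol.

21.96 g/mol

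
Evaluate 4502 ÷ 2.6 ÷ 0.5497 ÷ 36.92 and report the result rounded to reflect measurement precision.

85

4502 ÷ 2.6 ÷ 0.5497 ÷ 36.92 = 85.3187950612…
Multiplication/division keeps the fewest significant figures: 4502 → 4 s.f., 2.6 → 2 s.f., 0.5497 → 4 s.f., 36.92 → 4 s.f.; limit is 2.
Rounded to 2 significant figures: 85.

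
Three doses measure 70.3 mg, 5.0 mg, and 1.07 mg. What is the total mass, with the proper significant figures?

76.4 mg

70.3 mg + 5.0 mg + 1.07 mg = 76.37 mg.
Addition/subtraction keeps the fewest decimal places: 70.3 → 1 decimal place, 5.0 → 1 decimal place, 1.07 → 2 decimal places; limit is 1.
Rounded to 1 decimal place: 76.4 mg.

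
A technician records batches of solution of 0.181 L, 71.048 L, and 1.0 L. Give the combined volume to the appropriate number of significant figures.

72.2 L

0.181 L + 71.048 L + 1.0 L = 72.229 L.
Addition/subtraction keeps the fewest decimal places: 0.181 → 3 decimal places, 71.048 → 3 decimal places, 1.0 → 1 decimal place; limit is 1.
Rounded to 1 decimal place: 72.2 L.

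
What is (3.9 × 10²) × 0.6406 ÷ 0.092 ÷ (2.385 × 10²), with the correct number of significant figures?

(3.9 × 10²) × 0.6406 ÷ 0.092 ÷ (2.385 × 10²) = 11.3861088324…
Multiplication/division keeps the fewest significant figures: 3.9 × 10² → 2 s.f., 0.6406 → 4 s.f., 0.092 → 2 s.f., 2.385 × 10² → 4 s.f.; limit is 2.
Rounded to 2 significant figures: 11.

11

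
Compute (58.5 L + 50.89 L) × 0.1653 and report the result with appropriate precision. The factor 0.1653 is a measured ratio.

18.08 L

58.5 L + 50.89 L = 109.39 L; the sum is limited to 1 decimal place (4 s.f.).
Carrying full precision, 109.39 × 0.1653 = 18.082167 L; 0.1653 has 4 s.f., so the result keeps min(4, 4) = 4 s.f.
Rounded to 4 significant figures: 18.08 L.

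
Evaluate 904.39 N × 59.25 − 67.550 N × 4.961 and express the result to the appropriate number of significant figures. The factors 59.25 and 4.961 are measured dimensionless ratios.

904.39 × 59.25 = 53585.1075 → 5.359 × 10^4 N (4 s.f., last digit at the 10^1 place).
67.550 × 4.961 = 335.11555 → 335.1 N (4 s.f., last digit at the 10^-1 place).
Difference: 53249.99195 N; keep the coarser place, 10^1.
Result: 5.325 × 10^4 N.

5.325 × 10^4 N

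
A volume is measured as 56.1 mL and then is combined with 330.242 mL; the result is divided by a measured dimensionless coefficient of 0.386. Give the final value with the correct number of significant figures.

1.00 × 10^3 mL

56.1 mL + 330.242 mL = 386.342 mL; the sum is limited to 1 decimal place (4 s.f.).
Carrying full precision, 386.342 ÷ 0.386 = 1000.88601036… mL; 0.386 has 3 s.f., so the result keeps min(4, 3) = 3 s.f.
Rounded to 3 significant figures: 1.00 × 10^3 mL.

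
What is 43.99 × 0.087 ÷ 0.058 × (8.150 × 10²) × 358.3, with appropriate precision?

43.99 × 0.087 ÷ 0.058 × (8.150 × 10²) × 358.3 = 19268576.7825
Multiplication/division keeps the fewest significant figures: 43.99 → 4 s.f., 0.087 → 2 s.f., 0.058 → 2 s.f., 8.150 × 10² → 4 s.f., 358.3 → 4 s.f.; limit is 2.
Rounded to 2 significant figures: 1.9 × 10⁷.

1.9 × 10⁷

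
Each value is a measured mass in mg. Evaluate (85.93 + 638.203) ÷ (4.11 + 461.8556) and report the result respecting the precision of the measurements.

1.5540

85.93 + 638.203 = 724.133, limited to 2 d.p. → 5 s.f.; 4.11 + 461.8556 = 465.9656, limited to 2 d.p. → 5 s.f.
Carrying full precision, 724.133 ÷ 465.9656 = 1.55404819583…; keep min(5, 5) = 5 s.f.
Rounded to 5 significant figures: 1.5540.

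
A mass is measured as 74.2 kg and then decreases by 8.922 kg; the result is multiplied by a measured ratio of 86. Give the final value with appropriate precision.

74.2 kg − 8.922 kg = 65.278 kg; the difference is limited to 1 decimal place (3 s.f.).
Carrying full precision, 65.278 × 86 = 5613.908 kg; 86 has 2 s.f., so the result keeps min(3, 2) = 2 s.f.
Rounded to 2 significant figures: 5.6 × 10³ kg.

5.6 × 10³ kg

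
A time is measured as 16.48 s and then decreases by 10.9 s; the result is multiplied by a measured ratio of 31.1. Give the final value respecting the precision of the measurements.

1.7 × 10² s

16.48 s − 10.9 s = 5.58 s; the difference is limited to 1 decimal place (2 s.f.).
Carrying full precision, 5.58 × 31.1 = 173.538 s; 31.1 has 3 s.f., so the result keeps min(2, 3) = 2 s.f.
Rounded to 2 significant figures: 1.7 × 10² s.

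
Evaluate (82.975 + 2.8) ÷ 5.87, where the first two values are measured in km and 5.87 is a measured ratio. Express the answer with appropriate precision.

14.6 km

82.975 km + 2.8 km = 85.775 km; the sum is limited to 1 decimal place (3 s.f.).
Carrying full precision, 85.775 ÷ 5.87 = 14.6124361158… km; 5.87 has 3 s.f., so the result keeps min(3, 3) = 3 s.f.
Rounded to 3 significant figures: 14.6 km.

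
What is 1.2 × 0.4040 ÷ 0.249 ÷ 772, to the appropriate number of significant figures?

0.0025

1.2 × 0.4040 ÷ 0.249 ÷ 772 = 0.00252200511892…
Multiplication/division keeps the fewest significant figures: 1.2 → 2 s.f., 0.4040 → 4 s.f., 0.249 → 3 s.f., 772 → 3 s.f.; limit is 2.
Rounded to 2 significant figures: 0.0025.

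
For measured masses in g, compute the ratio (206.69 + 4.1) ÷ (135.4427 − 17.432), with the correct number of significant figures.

1.786

206.69 + 4.1 = 210.79, limited to 1 d.p. → 4 s.f.; 135.4427 − 17.432 = 118.0107, limited to 3 d.p. → 6 s.f.
Carrying full precision, 210.79 ÷ 118.0107 = 1.78619396377…; keep min(4, 6) = 4 s.f.
Rounded to 4 significant figures: 1.786.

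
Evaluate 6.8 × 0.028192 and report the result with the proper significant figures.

6.8 × 0.028192 = 0.1917056
Multiplication/division keeps the fewest significant figures: 6.8 → 2 s.f., 0.028192 → 5 s.f.; limit is 2.
Rounded to 2 significant figures: 0.19.

0.19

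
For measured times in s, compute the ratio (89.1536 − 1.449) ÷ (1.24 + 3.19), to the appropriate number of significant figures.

89.1536 − 1.449 = 87.7046, limited to 3 d.p. → 5 s.f.; 1.24 + 3.19 = 4.43, limited to 2 d.p. → 3 s.f.
Carrying full precision, 87.7046 ÷ 4.43 = 19.7978781038…; keep min(5, 3) = 3 s.f.
Rounded to 3 significant figures: 19.8.

19.8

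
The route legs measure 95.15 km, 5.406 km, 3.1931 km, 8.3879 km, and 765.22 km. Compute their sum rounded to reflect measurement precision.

877.36 km

95.15 km + 5.406 km + 3.1931 km + 8.3879 km + 765.22 km = 877.3570 km.
Addition/subtraction keeps the fewest decimal places: 95.15 → 2 decimal places, 5.406 → 3 decimal places, 3.1931 → 4 decimal places, 8.3879 → 4 decimal places, 765.22 → 2 decimal places; limit is 2.
Rounded to 2 decimal places: 877.36 km.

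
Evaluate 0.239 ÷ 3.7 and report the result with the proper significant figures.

0.239 ÷ 3.7 = 0.0645945945946…
Multiplication/division keeps the fewest significant figures: 0.239 → 3 s.f., 3.7 → 2 s.f.; limit is 2.
Rounded to 2 significant figures: 0.065.

0.065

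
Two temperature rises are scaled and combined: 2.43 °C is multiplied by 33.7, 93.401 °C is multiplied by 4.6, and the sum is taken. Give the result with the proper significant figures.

5.1 × 10^2 °C

2.43 × 33.7 = 81.891 → 81.9 °C (3 s.f., last digit at the 10^-1 place).
93.401 × 4.6 = 429.6446 → 4.3 × 10^2 °C (2 s.f., last digit at the 10^1 place).
Sum: 511.5356 °C; keep the coarser place, 10^1.
Result: 5.1 × 10^2 °C.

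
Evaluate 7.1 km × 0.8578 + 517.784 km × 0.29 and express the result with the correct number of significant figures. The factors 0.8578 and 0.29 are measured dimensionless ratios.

1.6 × 10^2 km

7.1 × 0.8578 = 6.09038 → 6.1 km (2 s.f., last digit at the 10^-1 place).
517.784 × 0.29 = 150.15736 → 1.5 × 10^2 km (2 s.f., last digit at the 10^1 place).
Sum: 156.24774 km; keep the coarser place, 10^1.
Result: 1.6 × 10^2 km.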